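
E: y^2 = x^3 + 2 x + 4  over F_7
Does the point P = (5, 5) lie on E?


Check whether y^2 = x^3 + 2 x + 4 (mod 7) for (x, y) = (5, 5).
LHS: y^2 = 5^2 mod 7 = 4
RHS: x^3 + 2 x + 4 = 5^3 + 2*5 + 4 mod 7 = 6
LHS != RHS

No, not on the curve


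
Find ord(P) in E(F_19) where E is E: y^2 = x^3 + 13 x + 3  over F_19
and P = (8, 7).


Compute successive multiples of P until we hit O:
  1P = (8, 7)
  2P = (12, 5)
  3P = (4, 10)
  4P = (4, 9)
  5P = (12, 14)
  6P = (8, 12)
  7P = O

ord(P) = 7


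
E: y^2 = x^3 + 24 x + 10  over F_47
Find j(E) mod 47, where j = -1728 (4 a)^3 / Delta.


Delta = -16(4 a^3 + 27 b^2) mod 47 = 32
-1728 * (4 a)^3 = -1728 * (4*24)^3 mod 47 = 41
j = 41 * 32^(-1) mod 47 = 38

j = 38 (mod 47)


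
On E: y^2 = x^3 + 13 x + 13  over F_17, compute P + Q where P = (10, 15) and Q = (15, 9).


P != Q, so use the chord formula.
s = (y2 - y1) / (x2 - x1) = (11) / (5) mod 17 = 9
x3 = s^2 - x1 - x2 mod 17 = 9^2 - 10 - 15 = 5
y3 = s (x1 - x3) - y1 mod 17 = 9 * (10 - 5) - 15 = 13

P + Q = (5, 13)


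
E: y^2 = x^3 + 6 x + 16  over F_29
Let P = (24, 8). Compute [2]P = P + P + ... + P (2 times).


k = 2 = 10_2 (binary, LSB first: 01)
Double-and-add from P = (24, 8):
  bit 0 = 0: acc unchanged = O
  bit 1 = 1: acc = O + (26, 0) = (26, 0)

2P = (26, 0)


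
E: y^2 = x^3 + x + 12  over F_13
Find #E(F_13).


For each x in F_13, count y with y^2 = x^3 + 1 x + 12 mod 13:
  x = 0: RHS = 12, y in [5, 8]  -> 2 point(s)
  x = 1: RHS = 1, y in [1, 12]  -> 2 point(s)
  x = 2: RHS = 9, y in [3, 10]  -> 2 point(s)
  x = 3: RHS = 3, y in [4, 9]  -> 2 point(s)
  x = 5: RHS = 12, y in [5, 8]  -> 2 point(s)
  x = 6: RHS = 0, y in [0]  -> 1 point(s)
  x = 8: RHS = 12, y in [5, 8]  -> 2 point(s)
  x = 9: RHS = 9, y in [3, 10]  -> 2 point(s)
  x = 12: RHS = 10, y in [6, 7]  -> 2 point(s)
Affine points: 17. Add the point at infinity: total = 18.

#E(F_13) = 18


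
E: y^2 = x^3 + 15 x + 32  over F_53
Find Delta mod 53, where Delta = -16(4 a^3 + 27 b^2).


4 a^3 + 27 b^2 = 4*15^3 + 27*32^2 = 13500 + 27648 = 41148
Delta = -16 * (41148) = -658368
Delta mod 53 = 51

Delta = 51 (mod 53)


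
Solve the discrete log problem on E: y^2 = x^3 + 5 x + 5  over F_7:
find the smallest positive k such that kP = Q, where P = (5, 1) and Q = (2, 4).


Enumerate multiples of P until we hit Q = (2, 4):
  1P = (5, 1)
  2P = (1, 5)
  3P = (2, 3)
  4P = (2, 4)
Match found at i = 4.

k = 4


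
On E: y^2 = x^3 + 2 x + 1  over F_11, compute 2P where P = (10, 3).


Doubling: s = (3 x1^2 + a) / (2 y1)
s = (3*10^2 + 2) / (2*3) mod 11 = 10
x3 = s^2 - 2 x1 mod 11 = 10^2 - 2*10 = 3
y3 = s (x1 - x3) - y1 mod 11 = 10 * (10 - 3) - 3 = 1

2P = (3, 1)


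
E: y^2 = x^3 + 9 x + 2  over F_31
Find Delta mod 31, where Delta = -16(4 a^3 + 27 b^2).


4 a^3 + 27 b^2 = 4*9^3 + 27*2^2 = 2916 + 108 = 3024
Delta = -16 * (3024) = -48384
Delta mod 31 = 7

Delta = 7 (mod 31)


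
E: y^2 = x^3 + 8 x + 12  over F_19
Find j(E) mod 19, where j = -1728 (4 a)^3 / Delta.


Delta = -16(4 a^3 + 27 b^2) mod 19 = 5
-1728 * (4 a)^3 = -1728 * (4*8)^3 mod 19 = 12
j = 12 * 5^(-1) mod 19 = 10

j = 10 (mod 19)


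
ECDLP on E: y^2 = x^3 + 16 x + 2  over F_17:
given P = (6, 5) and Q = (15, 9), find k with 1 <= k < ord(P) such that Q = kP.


Enumerate multiples of P until we hit Q = (15, 9):
  1P = (6, 5)
  2P = (1, 6)
  3P = (8, 9)
  4P = (7, 10)
  5P = (12, 16)
  6P = (0, 6)
  7P = (3, 3)
  8P = (16, 11)
  9P = (11, 9)
  10P = (2, 5)
  11P = (9, 12)
  12P = (15, 8)
  13P = (15, 9)
Match found at i = 13.

k = 13


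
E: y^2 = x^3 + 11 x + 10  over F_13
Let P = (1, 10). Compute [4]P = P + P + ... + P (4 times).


k = 4 = 100_2 (binary, LSB first: 001)
Double-and-add from P = (1, 10):
  bit 0 = 0: acc unchanged = O
  bit 1 = 0: acc unchanged = O
  bit 2 = 1: acc = O + (8, 8) = (8, 8)

4P = (8, 8)


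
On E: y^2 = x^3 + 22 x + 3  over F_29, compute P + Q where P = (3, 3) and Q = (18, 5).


P != Q, so use the chord formula.
s = (y2 - y1) / (x2 - x1) = (2) / (15) mod 29 = 4
x3 = s^2 - x1 - x2 mod 29 = 4^2 - 3 - 18 = 24
y3 = s (x1 - x3) - y1 mod 29 = 4 * (3 - 24) - 3 = 0

P + Q = (24, 0)


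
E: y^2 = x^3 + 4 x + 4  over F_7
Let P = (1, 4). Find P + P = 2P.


Doubling: s = (3 x1^2 + a) / (2 y1)
s = (3*1^2 + 4) / (2*4) mod 7 = 0
x3 = s^2 - 2 x1 mod 7 = 0^2 - 2*1 = 5
y3 = s (x1 - x3) - y1 mod 7 = 0 * (1 - 5) - 4 = 3

2P = (5, 3)


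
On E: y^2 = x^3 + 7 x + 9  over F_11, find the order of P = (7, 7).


Compute successive multiples of P until we hit O:
  1P = (7, 7)
  2P = (8, 4)
  3P = (5, 9)
  4P = (0, 8)
  5P = (2, 8)
  6P = (6, 6)
  7P = (10, 1)
  8P = (9, 8)
  ... (continuing to 17P)
  17P = O

ord(P) = 17


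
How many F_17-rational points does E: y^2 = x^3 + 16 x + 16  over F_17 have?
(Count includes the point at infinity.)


For each x in F_17, count y with y^2 = x^3 + 16 x + 16 mod 17:
  x = 0: RHS = 16, y in [4, 13]  -> 2 point(s)
  x = 1: RHS = 16, y in [4, 13]  -> 2 point(s)
  x = 4: RHS = 8, y in [5, 12]  -> 2 point(s)
  x = 5: RHS = 0, y in [0]  -> 1 point(s)
  x = 12: RHS = 15, y in [7, 10]  -> 2 point(s)
  x = 14: RHS = 9, y in [3, 14]  -> 2 point(s)
  x = 16: RHS = 16, y in [4, 13]  -> 2 point(s)
Affine points: 13. Add the point at infinity: total = 14.

#E(F_17) = 14


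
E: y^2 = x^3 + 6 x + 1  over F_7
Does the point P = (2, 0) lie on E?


Check whether y^2 = x^3 + 6 x + 1 (mod 7) for (x, y) = (2, 0).
LHS: y^2 = 0^2 mod 7 = 0
RHS: x^3 + 6 x + 1 = 2^3 + 6*2 + 1 mod 7 = 0
LHS = RHS

Yes, on the curve


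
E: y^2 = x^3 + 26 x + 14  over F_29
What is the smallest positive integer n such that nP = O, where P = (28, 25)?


Compute successive multiples of P until we hit O:
  1P = (28, 25)
  2P = (2, 4)
  3P = (19, 28)
  4P = (24, 22)
  5P = (12, 16)
  6P = (25, 22)
  7P = (6, 26)
  8P = (11, 23)
  ... (continuing to 27P)
  27P = O

ord(P) = 27


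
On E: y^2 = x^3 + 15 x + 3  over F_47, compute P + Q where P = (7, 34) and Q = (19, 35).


P != Q, so use the chord formula.
s = (y2 - y1) / (x2 - x1) = (1) / (12) mod 47 = 4
x3 = s^2 - x1 - x2 mod 47 = 4^2 - 7 - 19 = 37
y3 = s (x1 - x3) - y1 mod 47 = 4 * (7 - 37) - 34 = 34

P + Q = (37, 34)


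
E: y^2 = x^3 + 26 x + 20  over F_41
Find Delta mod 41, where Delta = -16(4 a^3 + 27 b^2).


4 a^3 + 27 b^2 = 4*26^3 + 27*20^2 = 70304 + 10800 = 81104
Delta = -16 * (81104) = -1297664
Delta mod 41 = 27

Delta = 27 (mod 41)


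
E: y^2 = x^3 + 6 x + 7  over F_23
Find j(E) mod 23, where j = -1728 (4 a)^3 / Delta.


Delta = -16(4 a^3 + 27 b^2) mod 23 = 14
-1728 * (4 a)^3 = -1728 * (4*6)^3 mod 23 = 20
j = 20 * 14^(-1) mod 23 = 8

j = 8 (mod 23)


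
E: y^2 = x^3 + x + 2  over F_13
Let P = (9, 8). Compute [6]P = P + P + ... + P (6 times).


k = 6 = 110_2 (binary, LSB first: 011)
Double-and-add from P = (9, 8):
  bit 0 = 0: acc unchanged = O
  bit 1 = 1: acc = O + (9, 5) = (9, 5)
  bit 2 = 1: acc = (9, 5) + (9, 8) = O

6P = O


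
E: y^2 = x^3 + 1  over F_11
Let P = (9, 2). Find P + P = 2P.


Doubling: s = (3 x1^2 + a) / (2 y1)
s = (3*9^2 + 0) / (2*2) mod 11 = 3
x3 = s^2 - 2 x1 mod 11 = 3^2 - 2*9 = 2
y3 = s (x1 - x3) - y1 mod 11 = 3 * (9 - 2) - 2 = 8

2P = (2, 8)


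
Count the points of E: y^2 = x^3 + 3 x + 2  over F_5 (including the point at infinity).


For each x in F_5, count y with y^2 = x^3 + 3 x + 2 mod 5:
  x = 1: RHS = 1, y in [1, 4]  -> 2 point(s)
  x = 2: RHS = 1, y in [1, 4]  -> 2 point(s)
Affine points: 4. Add the point at infinity: total = 5.

#E(F_5) = 5


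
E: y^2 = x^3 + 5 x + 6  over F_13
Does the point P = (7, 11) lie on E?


Check whether y^2 = x^3 + 5 x + 6 (mod 13) for (x, y) = (7, 11).
LHS: y^2 = 11^2 mod 13 = 4
RHS: x^3 + 5 x + 6 = 7^3 + 5*7 + 6 mod 13 = 7
LHS != RHS

No, not on the curve


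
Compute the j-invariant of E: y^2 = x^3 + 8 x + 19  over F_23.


Delta = -16(4 a^3 + 27 b^2) mod 23 = 18
-1728 * (4 a)^3 = -1728 * (4*8)^3 mod 23 = 21
j = 21 * 18^(-1) mod 23 = 5

j = 5 (mod 23)


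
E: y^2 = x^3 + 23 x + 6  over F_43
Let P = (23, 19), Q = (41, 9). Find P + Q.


P != Q, so use the chord formula.
s = (y2 - y1) / (x2 - x1) = (33) / (18) mod 43 = 9
x3 = s^2 - x1 - x2 mod 43 = 9^2 - 23 - 41 = 17
y3 = s (x1 - x3) - y1 mod 43 = 9 * (23 - 17) - 19 = 35

P + Q = (17, 35)


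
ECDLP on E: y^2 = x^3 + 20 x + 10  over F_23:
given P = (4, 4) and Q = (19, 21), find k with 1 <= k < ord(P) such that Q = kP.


Enumerate multiples of P until we hit Q = (19, 21):
  1P = (4, 4)
  2P = (1, 10)
  3P = (22, 9)
  4P = (21, 13)
  5P = (6, 22)
  6P = (2, 14)
  7P = (19, 2)
  8P = (13, 11)
  9P = (12, 0)
  10P = (13, 12)
  11P = (19, 21)
Match found at i = 11.

k = 11


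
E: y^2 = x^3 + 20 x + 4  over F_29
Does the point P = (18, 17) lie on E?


Check whether y^2 = x^3 + 20 x + 4 (mod 29) for (x, y) = (18, 17).
LHS: y^2 = 17^2 mod 29 = 28
RHS: x^3 + 20 x + 4 = 18^3 + 20*18 + 4 mod 29 = 19
LHS != RHS

No, not on the curve


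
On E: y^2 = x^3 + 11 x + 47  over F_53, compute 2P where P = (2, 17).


Doubling: s = (3 x1^2 + a) / (2 y1)
s = (3*2^2 + 11) / (2*17) mod 53 = 49
x3 = s^2 - 2 x1 mod 53 = 49^2 - 2*2 = 12
y3 = s (x1 - x3) - y1 mod 53 = 49 * (2 - 12) - 17 = 23

2P = (12, 23)


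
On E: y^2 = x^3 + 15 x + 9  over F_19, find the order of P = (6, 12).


Compute successive multiples of P until we hit O:
  1P = (6, 12)
  2P = (11, 17)
  3P = (3, 10)
  4P = (2, 16)
  5P = (12, 13)
  6P = (10, 0)
  7P = (12, 6)
  8P = (2, 3)
  ... (continuing to 12P)
  12P = O

ord(P) = 12


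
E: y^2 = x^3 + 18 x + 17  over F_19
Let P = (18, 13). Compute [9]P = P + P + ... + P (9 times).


k = 9 = 1001_2 (binary, LSB first: 1001)
Double-and-add from P = (18, 13):
  bit 0 = 1: acc = O + (18, 13) = (18, 13)
  bit 1 = 0: acc unchanged = (18, 13)
  bit 2 = 0: acc unchanged = (18, 13)
  bit 3 = 1: acc = (18, 13) + (17, 12) = (4, 1)

9P = (4, 1)


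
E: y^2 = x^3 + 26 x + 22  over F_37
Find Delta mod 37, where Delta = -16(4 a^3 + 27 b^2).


4 a^3 + 27 b^2 = 4*26^3 + 27*22^2 = 70304 + 13068 = 83372
Delta = -16 * (83372) = -1333952
Delta mod 37 = 9

Delta = 9 (mod 37)


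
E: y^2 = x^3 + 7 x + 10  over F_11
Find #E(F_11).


For each x in F_11, count y with y^2 = x^3 + 7 x + 10 mod 11:
  x = 3: RHS = 3, y in [5, 6]  -> 2 point(s)
  x = 4: RHS = 3, y in [5, 6]  -> 2 point(s)
  x = 5: RHS = 5, y in [4, 7]  -> 2 point(s)
  x = 6: RHS = 4, y in [2, 9]  -> 2 point(s)
Affine points: 8. Add the point at infinity: total = 9.

#E(F_11) = 9


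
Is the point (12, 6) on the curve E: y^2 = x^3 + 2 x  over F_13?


Check whether y^2 = x^3 + 2 x + 0 (mod 13) for (x, y) = (12, 6).
LHS: y^2 = 6^2 mod 13 = 10
RHS: x^3 + 2 x + 0 = 12^3 + 2*12 + 0 mod 13 = 10
LHS = RHS

Yes, on the curve


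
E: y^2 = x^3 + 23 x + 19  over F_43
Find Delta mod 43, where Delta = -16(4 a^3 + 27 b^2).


4 a^3 + 27 b^2 = 4*23^3 + 27*19^2 = 48668 + 9747 = 58415
Delta = -16 * (58415) = -934640
Delta mod 43 = 8

Delta = 8 (mod 43)


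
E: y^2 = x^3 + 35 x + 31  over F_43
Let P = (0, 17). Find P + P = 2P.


Doubling: s = (3 x1^2 + a) / (2 y1)
s = (3*0^2 + 35) / (2*17) mod 43 = 20
x3 = s^2 - 2 x1 mod 43 = 20^2 - 2*0 = 13
y3 = s (x1 - x3) - y1 mod 43 = 20 * (0 - 13) - 17 = 24

2P = (13, 24)


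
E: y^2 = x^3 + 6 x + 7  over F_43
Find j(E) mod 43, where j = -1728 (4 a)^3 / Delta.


Delta = -16(4 a^3 + 27 b^2) mod 43 = 10
-1728 * (4 a)^3 = -1728 * (4*6)^3 mod 43 = 4
j = 4 * 10^(-1) mod 43 = 9

j = 9 (mod 43)


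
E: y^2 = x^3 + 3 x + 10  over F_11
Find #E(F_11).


For each x in F_11, count y with y^2 = x^3 + 3 x + 10 mod 11:
  x = 1: RHS = 3, y in [5, 6]  -> 2 point(s)
  x = 4: RHS = 9, y in [3, 8]  -> 2 point(s)
  x = 7: RHS = 0, y in [0]  -> 1 point(s)
Affine points: 5. Add the point at infinity: total = 6.

#E(F_11) = 6


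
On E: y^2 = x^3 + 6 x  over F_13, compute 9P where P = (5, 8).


k = 9 = 1001_2 (binary, LSB first: 1001)
Double-and-add from P = (5, 8):
  bit 0 = 1: acc = O + (5, 8) = (5, 8)
  bit 1 = 0: acc unchanged = (5, 8)
  bit 2 = 0: acc unchanged = (5, 8)
  bit 3 = 1: acc = (5, 8) + (4, 7) = (5, 5)

9P = (5, 5)


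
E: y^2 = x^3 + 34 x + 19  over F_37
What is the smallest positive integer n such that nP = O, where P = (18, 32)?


Compute successive multiples of P until we hit O:
  1P = (18, 32)
  2P = (10, 29)
  3P = (34, 36)
  4P = (29, 30)
  5P = (20, 2)
  6P = (2, 24)
  7P = (8, 10)
  8P = (4, 21)
  ... (continuing to 38P)
  38P = O

ord(P) = 38


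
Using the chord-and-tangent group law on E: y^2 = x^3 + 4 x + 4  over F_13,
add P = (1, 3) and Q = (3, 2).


P != Q, so use the chord formula.
s = (y2 - y1) / (x2 - x1) = (12) / (2) mod 13 = 6
x3 = s^2 - x1 - x2 mod 13 = 6^2 - 1 - 3 = 6
y3 = s (x1 - x3) - y1 mod 13 = 6 * (1 - 6) - 3 = 6

P + Q = (6, 6)


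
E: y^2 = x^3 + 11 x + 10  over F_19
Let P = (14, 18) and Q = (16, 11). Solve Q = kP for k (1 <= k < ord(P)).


Enumerate multiples of P until we hit Q = (16, 11):
  1P = (14, 18)
  2P = (16, 11)
Match found at i = 2.

k = 2


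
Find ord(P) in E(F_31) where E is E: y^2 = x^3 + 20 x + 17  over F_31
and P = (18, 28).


Compute successive multiples of P until we hit O:
  1P = (18, 28)
  2P = (26, 3)
  3P = (5, 5)
  4P = (17, 0)
  5P = (5, 26)
  6P = (26, 28)
  7P = (18, 3)
  8P = O

ord(P) = 8


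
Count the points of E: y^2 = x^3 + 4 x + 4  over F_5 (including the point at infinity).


For each x in F_5, count y with y^2 = x^3 + 4 x + 4 mod 5:
  x = 0: RHS = 4, y in [2, 3]  -> 2 point(s)
  x = 1: RHS = 4, y in [2, 3]  -> 2 point(s)
  x = 2: RHS = 0, y in [0]  -> 1 point(s)
  x = 4: RHS = 4, y in [2, 3]  -> 2 point(s)
Affine points: 7. Add the point at infinity: total = 8.

#E(F_5) = 8


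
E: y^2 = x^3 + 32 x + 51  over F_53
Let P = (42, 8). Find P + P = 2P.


Doubling: s = (3 x1^2 + a) / (2 y1)
s = (3*42^2 + 32) / (2*8) mod 53 = 28
x3 = s^2 - 2 x1 mod 53 = 28^2 - 2*42 = 11
y3 = s (x1 - x3) - y1 mod 53 = 28 * (42 - 11) - 8 = 12

2P = (11, 12)


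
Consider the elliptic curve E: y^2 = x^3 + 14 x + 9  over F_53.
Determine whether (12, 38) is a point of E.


Check whether y^2 = x^3 + 14 x + 9 (mod 53) for (x, y) = (12, 38).
LHS: y^2 = 38^2 mod 53 = 13
RHS: x^3 + 14 x + 9 = 12^3 + 14*12 + 9 mod 53 = 50
LHS != RHS

No, not on the curve


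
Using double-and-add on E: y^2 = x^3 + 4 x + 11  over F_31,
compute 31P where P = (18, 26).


k = 31 = 11111_2 (binary, LSB first: 11111)
Double-and-add from P = (18, 26):
  bit 0 = 1: acc = O + (18, 26) = (18, 26)
  bit 1 = 1: acc = (18, 26) + (5, 1) = (15, 6)
  bit 2 = 1: acc = (15, 6) + (8, 20) = (12, 19)
  bit 3 = 1: acc = (12, 19) + (17, 1) = (10, 11)
  bit 4 = 1: acc = (10, 11) + (7, 14) = (15, 25)

31P = (15, 25)


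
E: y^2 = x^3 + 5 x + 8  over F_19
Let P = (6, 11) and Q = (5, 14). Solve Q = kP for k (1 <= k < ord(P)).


Enumerate multiples of P until we hit Q = (5, 14):
  1P = (6, 11)
  2P = (5, 14)
Match found at i = 2.

k = 2


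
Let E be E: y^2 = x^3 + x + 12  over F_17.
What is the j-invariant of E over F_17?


Delta = -16(4 a^3 + 27 b^2) mod 17 = 16
-1728 * (4 a)^3 = -1728 * (4*1)^3 mod 17 = 10
j = 10 * 16^(-1) mod 17 = 7

j = 7 (mod 17)


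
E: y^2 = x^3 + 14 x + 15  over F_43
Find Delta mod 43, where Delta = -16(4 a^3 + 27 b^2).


4 a^3 + 27 b^2 = 4*14^3 + 27*15^2 = 10976 + 6075 = 17051
Delta = -16 * (17051) = -272816
Delta mod 43 = 19

Delta = 19 (mod 43)


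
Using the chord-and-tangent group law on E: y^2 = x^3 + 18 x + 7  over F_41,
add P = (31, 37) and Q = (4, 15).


P != Q, so use the chord formula.
s = (y2 - y1) / (x2 - x1) = (19) / (14) mod 41 = 16
x3 = s^2 - x1 - x2 mod 41 = 16^2 - 31 - 4 = 16
y3 = s (x1 - x3) - y1 mod 41 = 16 * (31 - 16) - 37 = 39

P + Q = (16, 39)


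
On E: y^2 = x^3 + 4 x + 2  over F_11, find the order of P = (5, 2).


Compute successive multiples of P until we hit O:
  1P = (5, 2)
  2P = (4, 4)
  3P = (6, 0)
  4P = (4, 7)
  5P = (5, 9)
  6P = O

ord(P) = 6


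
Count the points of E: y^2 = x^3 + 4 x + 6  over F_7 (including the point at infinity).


For each x in F_7, count y with y^2 = x^3 + 4 x + 6 mod 7:
  x = 1: RHS = 4, y in [2, 5]  -> 2 point(s)
  x = 2: RHS = 1, y in [1, 6]  -> 2 point(s)
  x = 4: RHS = 2, y in [3, 4]  -> 2 point(s)
  x = 5: RHS = 4, y in [2, 5]  -> 2 point(s)
  x = 6: RHS = 1, y in [1, 6]  -> 2 point(s)
Affine points: 10. Add the point at infinity: total = 11.

#E(F_7) = 11


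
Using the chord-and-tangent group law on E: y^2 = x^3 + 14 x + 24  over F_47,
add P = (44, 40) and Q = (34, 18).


P != Q, so use the chord formula.
s = (y2 - y1) / (x2 - x1) = (25) / (37) mod 47 = 21
x3 = s^2 - x1 - x2 mod 47 = 21^2 - 44 - 34 = 34
y3 = s (x1 - x3) - y1 mod 47 = 21 * (44 - 34) - 40 = 29

P + Q = (34, 29)


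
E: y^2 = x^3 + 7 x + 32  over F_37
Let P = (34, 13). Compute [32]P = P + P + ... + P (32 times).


k = 32 = 100000_2 (binary, LSB first: 000001)
Double-and-add from P = (34, 13):
  bit 0 = 0: acc unchanged = O
  bit 1 = 0: acc unchanged = O
  bit 2 = 0: acc unchanged = O
  bit 3 = 0: acc unchanged = O
  bit 4 = 0: acc unchanged = O
  bit 5 = 1: acc = O + (34, 24) = (34, 24)

32P = (34, 24)


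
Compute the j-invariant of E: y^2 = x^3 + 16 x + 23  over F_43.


Delta = -16(4 a^3 + 27 b^2) mod 43 = 1
-1728 * (4 a)^3 = -1728 * (4*16)^3 mod 43 = 1
j = 1 * 1^(-1) mod 43 = 1

j = 1 (mod 43)


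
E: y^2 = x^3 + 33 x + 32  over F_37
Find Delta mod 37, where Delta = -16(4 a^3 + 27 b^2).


4 a^3 + 27 b^2 = 4*33^3 + 27*32^2 = 143748 + 27648 = 171396
Delta = -16 * (171396) = -2742336
Delta mod 37 = 30

Delta = 30 (mod 37)


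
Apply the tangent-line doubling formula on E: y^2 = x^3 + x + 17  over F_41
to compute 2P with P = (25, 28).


Doubling: s = (3 x1^2 + a) / (2 y1)
s = (3*25^2 + 1) / (2*28) mod 41 = 13
x3 = s^2 - 2 x1 mod 41 = 13^2 - 2*25 = 37
y3 = s (x1 - x3) - y1 mod 41 = 13 * (25 - 37) - 28 = 21

2P = (37, 21)


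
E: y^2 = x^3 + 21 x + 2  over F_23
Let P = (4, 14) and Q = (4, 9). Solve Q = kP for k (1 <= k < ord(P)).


Enumerate multiples of P until we hit Q = (4, 9):
  1P = (4, 14)
  2P = (15, 9)
  3P = (12, 21)
  4P = (11, 0)
  5P = (12, 2)
  6P = (15, 14)
  7P = (4, 9)
Match found at i = 7.

k = 7


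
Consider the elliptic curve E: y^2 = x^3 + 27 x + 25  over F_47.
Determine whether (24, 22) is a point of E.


Check whether y^2 = x^3 + 27 x + 25 (mod 47) for (x, y) = (24, 22).
LHS: y^2 = 22^2 mod 47 = 14
RHS: x^3 + 27 x + 25 = 24^3 + 27*24 + 25 mod 47 = 21
LHS != RHS

No, not on the curve


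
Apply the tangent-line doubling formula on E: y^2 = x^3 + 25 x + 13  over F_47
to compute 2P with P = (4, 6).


Doubling: s = (3 x1^2 + a) / (2 y1)
s = (3*4^2 + 25) / (2*6) mod 47 = 10
x3 = s^2 - 2 x1 mod 47 = 10^2 - 2*4 = 45
y3 = s (x1 - x3) - y1 mod 47 = 10 * (4 - 45) - 6 = 7

2P = (45, 7)


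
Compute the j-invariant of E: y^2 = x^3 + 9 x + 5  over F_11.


Delta = -16(4 a^3 + 27 b^2) mod 11 = 8
-1728 * (4 a)^3 = -1728 * (4*9)^3 mod 11 = 6
j = 6 * 8^(-1) mod 11 = 9

j = 9 (mod 11)


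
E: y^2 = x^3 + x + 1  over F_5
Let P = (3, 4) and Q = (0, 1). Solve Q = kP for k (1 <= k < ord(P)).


Enumerate multiples of P until we hit Q = (0, 1):
  1P = (3, 4)
  2P = (0, 4)
  3P = (2, 1)
  4P = (4, 3)
  5P = (4, 2)
  6P = (2, 4)
  7P = (0, 1)
Match found at i = 7.

k = 7


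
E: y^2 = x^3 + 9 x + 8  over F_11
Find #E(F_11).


For each x in F_11, count y with y^2 = x^3 + 9 x + 8 mod 11:
  x = 2: RHS = 1, y in [1, 10]  -> 2 point(s)
  x = 4: RHS = 9, y in [3, 8]  -> 2 point(s)
  x = 6: RHS = 3, y in [5, 6]  -> 2 point(s)
  x = 8: RHS = 9, y in [3, 8]  -> 2 point(s)
  x = 9: RHS = 4, y in [2, 9]  -> 2 point(s)
  x = 10: RHS = 9, y in [3, 8]  -> 2 point(s)
Affine points: 12. Add the point at infinity: total = 13.

#E(F_11) = 13


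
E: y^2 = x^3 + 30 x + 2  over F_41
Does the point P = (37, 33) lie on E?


Check whether y^2 = x^3 + 30 x + 2 (mod 41) for (x, y) = (37, 33).
LHS: y^2 = 33^2 mod 41 = 23
RHS: x^3 + 30 x + 2 = 37^3 + 30*37 + 2 mod 41 = 23
LHS = RHS

Yes, on the curve


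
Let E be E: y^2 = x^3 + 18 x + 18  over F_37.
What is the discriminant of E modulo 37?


4 a^3 + 27 b^2 = 4*18^3 + 27*18^2 = 23328 + 8748 = 32076
Delta = -16 * (32076) = -513216
Delta mod 37 = 11

Delta = 11 (mod 37)


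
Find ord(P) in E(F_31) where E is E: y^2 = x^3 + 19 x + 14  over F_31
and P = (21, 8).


Compute successive multiples of P until we hit O:
  1P = (21, 8)
  2P = (3, 6)
  3P = (25, 26)
  4P = (13, 28)
  5P = (11, 29)
  6P = (0, 13)
  7P = (18, 9)
  8P = (30, 26)
  ... (continuing to 23P)
  23P = O

ord(P) = 23


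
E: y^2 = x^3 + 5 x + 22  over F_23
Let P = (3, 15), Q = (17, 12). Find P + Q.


P != Q, so use the chord formula.
s = (y2 - y1) / (x2 - x1) = (20) / (14) mod 23 = 8
x3 = s^2 - x1 - x2 mod 23 = 8^2 - 3 - 17 = 21
y3 = s (x1 - x3) - y1 mod 23 = 8 * (3 - 21) - 15 = 2

P + Q = (21, 2)


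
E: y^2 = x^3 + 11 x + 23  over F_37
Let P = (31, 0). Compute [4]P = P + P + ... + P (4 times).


k = 4 = 100_2 (binary, LSB first: 001)
Double-and-add from P = (31, 0):
  bit 0 = 0: acc unchanged = O
  bit 1 = 0: acc unchanged = O
  bit 2 = 1: acc = O + O = O

4P = O


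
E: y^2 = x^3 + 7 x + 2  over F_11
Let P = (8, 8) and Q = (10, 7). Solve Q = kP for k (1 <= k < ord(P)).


Enumerate multiples of P until we hit Q = (10, 7):
  1P = (8, 8)
  2P = (10, 7)
Match found at i = 2.

k = 2


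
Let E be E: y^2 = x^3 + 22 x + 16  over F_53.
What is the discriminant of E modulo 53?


4 a^3 + 27 b^2 = 4*22^3 + 27*16^2 = 42592 + 6912 = 49504
Delta = -16 * (49504) = -792064
Delta mod 53 = 21

Delta = 21 (mod 53)


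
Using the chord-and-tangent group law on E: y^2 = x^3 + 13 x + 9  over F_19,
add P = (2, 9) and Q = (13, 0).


P != Q, so use the chord formula.
s = (y2 - y1) / (x2 - x1) = (10) / (11) mod 19 = 13
x3 = s^2 - x1 - x2 mod 19 = 13^2 - 2 - 13 = 2
y3 = s (x1 - x3) - y1 mod 19 = 13 * (2 - 2) - 9 = 10

P + Q = (2, 10)


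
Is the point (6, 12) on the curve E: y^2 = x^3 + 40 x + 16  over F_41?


Check whether y^2 = x^3 + 40 x + 16 (mod 41) for (x, y) = (6, 12).
LHS: y^2 = 12^2 mod 41 = 21
RHS: x^3 + 40 x + 16 = 6^3 + 40*6 + 16 mod 41 = 21
LHS = RHS

Yes, on the curve


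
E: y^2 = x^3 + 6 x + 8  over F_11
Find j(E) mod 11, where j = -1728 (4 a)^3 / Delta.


Delta = -16(4 a^3 + 27 b^2) mod 11 = 9
-1728 * (4 a)^3 = -1728 * (4*6)^3 mod 11 = 3
j = 3 * 9^(-1) mod 11 = 4

j = 4 (mod 11)


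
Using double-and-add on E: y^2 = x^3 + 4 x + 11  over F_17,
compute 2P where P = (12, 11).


k = 2 = 10_2 (binary, LSB first: 01)
Double-and-add from P = (12, 11):
  bit 0 = 0: acc unchanged = O
  bit 1 = 1: acc = O + (6, 9) = (6, 9)

2P = (6, 9)


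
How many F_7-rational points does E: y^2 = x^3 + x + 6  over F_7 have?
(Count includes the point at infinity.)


For each x in F_7, count y with y^2 = x^3 + 1 x + 6 mod 7:
  x = 1: RHS = 1, y in [1, 6]  -> 2 point(s)
  x = 2: RHS = 2, y in [3, 4]  -> 2 point(s)
  x = 3: RHS = 1, y in [1, 6]  -> 2 point(s)
  x = 4: RHS = 4, y in [2, 5]  -> 2 point(s)
  x = 6: RHS = 4, y in [2, 5]  -> 2 point(s)
Affine points: 10. Add the point at infinity: total = 11.

#E(F_7) = 11


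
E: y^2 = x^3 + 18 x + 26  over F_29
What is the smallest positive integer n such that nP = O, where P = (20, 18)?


Compute successive multiples of P until we hit O:
  1P = (20, 18)
  2P = (18, 11)
  3P = (25, 8)
  4P = (17, 5)
  5P = (14, 8)
  6P = (1, 4)
  7P = (3, 22)
  8P = (19, 21)
  ... (continuing to 21P)
  21P = O

ord(P) = 21


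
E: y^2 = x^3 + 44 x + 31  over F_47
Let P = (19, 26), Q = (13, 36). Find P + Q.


P != Q, so use the chord formula.
s = (y2 - y1) / (x2 - x1) = (10) / (41) mod 47 = 14
x3 = s^2 - x1 - x2 mod 47 = 14^2 - 19 - 13 = 23
y3 = s (x1 - x3) - y1 mod 47 = 14 * (19 - 23) - 26 = 12

P + Q = (23, 12)


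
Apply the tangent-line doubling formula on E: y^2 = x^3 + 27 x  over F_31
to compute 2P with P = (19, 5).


Doubling: s = (3 x1^2 + a) / (2 y1)
s = (3*19^2 + 27) / (2*5) mod 31 = 18
x3 = s^2 - 2 x1 mod 31 = 18^2 - 2*19 = 7
y3 = s (x1 - x3) - y1 mod 31 = 18 * (19 - 7) - 5 = 25

2P = (7, 25)


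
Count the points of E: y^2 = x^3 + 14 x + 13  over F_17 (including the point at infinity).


For each x in F_17, count y with y^2 = x^3 + 14 x + 13 mod 17:
  x = 0: RHS = 13, y in [8, 9]  -> 2 point(s)
  x = 2: RHS = 15, y in [7, 10]  -> 2 point(s)
  x = 5: RHS = 4, y in [2, 15]  -> 2 point(s)
  x = 8: RHS = 8, y in [5, 12]  -> 2 point(s)
  x = 9: RHS = 1, y in [1, 16]  -> 2 point(s)
  x = 11: RHS = 2, y in [6, 11]  -> 2 point(s)
  x = 16: RHS = 15, y in [7, 10]  -> 2 point(s)
Affine points: 14. Add the point at infinity: total = 15.

#E(F_17) = 15


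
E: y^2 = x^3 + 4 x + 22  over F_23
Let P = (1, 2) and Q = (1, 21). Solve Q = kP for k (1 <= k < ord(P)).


Enumerate multiples of P until we hit Q = (1, 21):
  1P = (1, 2)
  2P = (14, 4)
  3P = (20, 11)
  4P = (20, 12)
  5P = (14, 19)
  6P = (1, 21)
Match found at i = 6.

k = 6


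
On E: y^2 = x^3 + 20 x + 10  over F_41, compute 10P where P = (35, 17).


k = 10 = 1010_2 (binary, LSB first: 0101)
Double-and-add from P = (35, 17):
  bit 0 = 0: acc unchanged = O
  bit 1 = 1: acc = O + (10, 12) = (10, 12)
  bit 2 = 0: acc unchanged = (10, 12)
  bit 3 = 1: acc = (10, 12) + (16, 30) = (24, 28)

10P = (24, 28)


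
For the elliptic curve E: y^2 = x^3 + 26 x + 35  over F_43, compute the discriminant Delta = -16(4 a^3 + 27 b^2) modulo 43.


4 a^3 + 27 b^2 = 4*26^3 + 27*35^2 = 70304 + 33075 = 103379
Delta = -16 * (103379) = -1654064
Delta mod 43 = 17

Delta = 17 (mod 43)


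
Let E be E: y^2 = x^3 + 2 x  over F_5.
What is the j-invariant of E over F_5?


Delta = -16(4 a^3 + 27 b^2) mod 5 = 3
-1728 * (4 a)^3 = -1728 * (4*2)^3 mod 5 = 4
j = 4 * 3^(-1) mod 5 = 3

j = 3 (mod 5)


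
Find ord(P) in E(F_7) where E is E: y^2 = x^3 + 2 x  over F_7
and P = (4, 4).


Compute successive multiples of P until we hit O:
  1P = (4, 4)
  2P = (0, 0)
  3P = (4, 3)
  4P = O

ord(P) = 4


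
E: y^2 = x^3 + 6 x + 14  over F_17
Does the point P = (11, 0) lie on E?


Check whether y^2 = x^3 + 6 x + 14 (mod 17) for (x, y) = (11, 0).
LHS: y^2 = 0^2 mod 17 = 0
RHS: x^3 + 6 x + 14 = 11^3 + 6*11 + 14 mod 17 = 0
LHS = RHS

Yes, on the curve


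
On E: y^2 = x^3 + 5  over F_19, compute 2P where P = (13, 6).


Doubling: s = (3 x1^2 + a) / (2 y1)
s = (3*13^2 + 0) / (2*6) mod 19 = 9
x3 = s^2 - 2 x1 mod 19 = 9^2 - 2*13 = 17
y3 = s (x1 - x3) - y1 mod 19 = 9 * (13 - 17) - 6 = 15

2P = (17, 15)


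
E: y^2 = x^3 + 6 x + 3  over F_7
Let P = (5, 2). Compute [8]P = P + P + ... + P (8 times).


k = 8 = 1000_2 (binary, LSB first: 0001)
Double-and-add from P = (5, 2):
  bit 0 = 0: acc unchanged = O
  bit 1 = 0: acc unchanged = O
  bit 2 = 0: acc unchanged = O
  bit 3 = 1: acc = O + (5, 5) = (5, 5)

8P = (5, 5)


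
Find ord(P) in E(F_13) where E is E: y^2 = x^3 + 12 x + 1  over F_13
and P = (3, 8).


Compute successive multiples of P until we hit O:
  1P = (3, 8)
  2P = (7, 5)
  3P = (6, 4)
  4P = (0, 1)
  5P = (1, 1)
  6P = (5, 11)
  7P = (4, 10)
  8P = (10, 4)
  ... (continuing to 19P)
  19P = O

ord(P) = 19


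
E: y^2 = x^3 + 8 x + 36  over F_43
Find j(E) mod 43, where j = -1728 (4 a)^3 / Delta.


Delta = -16(4 a^3 + 27 b^2) mod 43 = 29
-1728 * (4 a)^3 = -1728 * (4*8)^3 mod 43 = 27
j = 27 * 29^(-1) mod 43 = 38

j = 38 (mod 43)


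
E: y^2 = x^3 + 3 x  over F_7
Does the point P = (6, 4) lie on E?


Check whether y^2 = x^3 + 3 x + 0 (mod 7) for (x, y) = (6, 4).
LHS: y^2 = 4^2 mod 7 = 2
RHS: x^3 + 3 x + 0 = 6^3 + 3*6 + 0 mod 7 = 3
LHS != RHS

No, not on the curve


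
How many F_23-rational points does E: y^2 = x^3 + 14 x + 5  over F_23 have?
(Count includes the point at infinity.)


For each x in F_23, count y with y^2 = x^3 + 14 x + 5 mod 23:
  x = 2: RHS = 18, y in [8, 15]  -> 2 point(s)
  x = 5: RHS = 16, y in [4, 19]  -> 2 point(s)
  x = 6: RHS = 6, y in [11, 12]  -> 2 point(s)
  x = 7: RHS = 9, y in [3, 20]  -> 2 point(s)
  x = 8: RHS = 8, y in [10, 13]  -> 2 point(s)
  x = 9: RHS = 9, y in [3, 20]  -> 2 point(s)
  x = 10: RHS = 18, y in [8, 15]  -> 2 point(s)
  x = 11: RHS = 18, y in [8, 15]  -> 2 point(s)
  x = 14: RHS = 1, y in [1, 22]  -> 2 point(s)
  x = 15: RHS = 2, y in [5, 18]  -> 2 point(s)
  x = 16: RHS = 1, y in [1, 22]  -> 2 point(s)
  x = 17: RHS = 4, y in [2, 21]  -> 2 point(s)
  x = 19: RHS = 0, y in [0]  -> 1 point(s)
  x = 22: RHS = 13, y in [6, 17]  -> 2 point(s)
Affine points: 27. Add the point at infinity: total = 28.

#E(F_23) = 28


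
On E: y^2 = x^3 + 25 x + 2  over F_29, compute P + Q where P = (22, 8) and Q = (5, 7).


P != Q, so use the chord formula.
s = (y2 - y1) / (x2 - x1) = (28) / (12) mod 29 = 12
x3 = s^2 - x1 - x2 mod 29 = 12^2 - 22 - 5 = 1
y3 = s (x1 - x3) - y1 mod 29 = 12 * (22 - 1) - 8 = 12

P + Q = (1, 12)


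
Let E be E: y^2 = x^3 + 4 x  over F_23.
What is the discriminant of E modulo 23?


4 a^3 + 27 b^2 = 4*4^3 + 27*0^2 = 256 + 0 = 256
Delta = -16 * (256) = -4096
Delta mod 23 = 21

Delta = 21 (mod 23)


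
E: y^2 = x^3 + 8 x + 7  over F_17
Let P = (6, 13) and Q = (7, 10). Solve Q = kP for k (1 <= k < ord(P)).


Enumerate multiples of P until we hit Q = (7, 10):
  1P = (6, 13)
  2P = (7, 10)
Match found at i = 2.

k = 2


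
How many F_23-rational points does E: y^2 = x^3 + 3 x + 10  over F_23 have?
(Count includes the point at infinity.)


For each x in F_23, count y with y^2 = x^3 + 3 x + 10 mod 23:
  x = 2: RHS = 1, y in [1, 22]  -> 2 point(s)
  x = 3: RHS = 0, y in [0]  -> 1 point(s)
  x = 5: RHS = 12, y in [9, 14]  -> 2 point(s)
  x = 7: RHS = 6, y in [11, 12]  -> 2 point(s)
  x = 12: RHS = 3, y in [7, 16]  -> 2 point(s)
  x = 14: RHS = 13, y in [6, 17]  -> 2 point(s)
  x = 15: RHS = 3, y in [7, 16]  -> 2 point(s)
  x = 17: RHS = 6, y in [11, 12]  -> 2 point(s)
  x = 18: RHS = 8, y in [10, 13]  -> 2 point(s)
  x = 19: RHS = 3, y in [7, 16]  -> 2 point(s)
  x = 22: RHS = 6, y in [11, 12]  -> 2 point(s)
Affine points: 21. Add the point at infinity: total = 22.

#E(F_23) = 22


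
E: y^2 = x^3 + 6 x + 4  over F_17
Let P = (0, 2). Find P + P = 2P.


Doubling: s = (3 x1^2 + a) / (2 y1)
s = (3*0^2 + 6) / (2*2) mod 17 = 10
x3 = s^2 - 2 x1 mod 17 = 10^2 - 2*0 = 15
y3 = s (x1 - x3) - y1 mod 17 = 10 * (0 - 15) - 2 = 1

2P = (15, 1)


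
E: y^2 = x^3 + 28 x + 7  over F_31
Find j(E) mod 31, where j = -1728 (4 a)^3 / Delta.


Delta = -16(4 a^3 + 27 b^2) mod 31 = 28
-1728 * (4 a)^3 = -1728 * (4*28)^3 mod 31 = 2
j = 2 * 28^(-1) mod 31 = 20

j = 20 (mod 31)


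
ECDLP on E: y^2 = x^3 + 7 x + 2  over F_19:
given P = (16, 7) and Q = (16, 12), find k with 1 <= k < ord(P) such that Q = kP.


Enumerate multiples of P until we hit Q = (16, 12):
  1P = (16, 7)
  2P = (15, 9)
  3P = (11, 2)
  4P = (12, 16)
  5P = (2, 9)
  6P = (8, 0)
  7P = (2, 10)
  8P = (12, 3)
  9P = (11, 17)
  10P = (15, 10)
  11P = (16, 12)
Match found at i = 11.

k = 11


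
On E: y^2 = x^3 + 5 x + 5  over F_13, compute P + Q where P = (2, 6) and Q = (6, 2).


P != Q, so use the chord formula.
s = (y2 - y1) / (x2 - x1) = (9) / (4) mod 13 = 12
x3 = s^2 - x1 - x2 mod 13 = 12^2 - 2 - 6 = 6
y3 = s (x1 - x3) - y1 mod 13 = 12 * (2 - 6) - 6 = 11

P + Q = (6, 11)


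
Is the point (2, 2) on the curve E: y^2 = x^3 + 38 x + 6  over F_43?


Check whether y^2 = x^3 + 38 x + 6 (mod 43) for (x, y) = (2, 2).
LHS: y^2 = 2^2 mod 43 = 4
RHS: x^3 + 38 x + 6 = 2^3 + 38*2 + 6 mod 43 = 4
LHS = RHS

Yes, on the curve


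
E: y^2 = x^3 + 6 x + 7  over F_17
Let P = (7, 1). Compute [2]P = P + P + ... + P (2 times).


k = 2 = 10_2 (binary, LSB first: 01)
Double-and-add from P = (7, 1):
  bit 0 = 0: acc unchanged = O
  bit 1 = 1: acc = O + (3, 16) = (3, 16)

2P = (3, 16)


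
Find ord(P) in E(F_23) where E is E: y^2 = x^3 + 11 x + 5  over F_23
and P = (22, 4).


Compute successive multiples of P until we hit O:
  1P = (22, 4)
  2P = (18, 3)
  3P = (19, 14)
  4P = (11, 13)
  5P = (15, 7)
  6P = (12, 18)
  7P = (2, 14)
  8P = (5, 22)
  ... (continuing to 17P)
  17P = O

ord(P) = 17


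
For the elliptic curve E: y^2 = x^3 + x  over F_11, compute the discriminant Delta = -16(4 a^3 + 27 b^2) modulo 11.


4 a^3 + 27 b^2 = 4*1^3 + 27*0^2 = 4 + 0 = 4
Delta = -16 * (4) = -64
Delta mod 11 = 2

Delta = 2 (mod 11)


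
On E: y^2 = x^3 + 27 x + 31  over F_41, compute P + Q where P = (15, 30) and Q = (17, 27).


P != Q, so use the chord formula.
s = (y2 - y1) / (x2 - x1) = (38) / (2) mod 41 = 19
x3 = s^2 - x1 - x2 mod 41 = 19^2 - 15 - 17 = 1
y3 = s (x1 - x3) - y1 mod 41 = 19 * (15 - 1) - 30 = 31

P + Q = (1, 31)


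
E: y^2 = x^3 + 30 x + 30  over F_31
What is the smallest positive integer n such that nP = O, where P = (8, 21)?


Compute successive multiples of P until we hit O:
  1P = (8, 21)
  2P = (17, 20)
  3P = (24, 29)
  4P = (7, 26)
  5P = (10, 20)
  6P = (21, 1)
  7P = (4, 11)
  8P = (2, 25)
  ... (continuing to 29P)
  29P = O

ord(P) = 29


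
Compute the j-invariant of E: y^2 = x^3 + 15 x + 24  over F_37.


Delta = -16(4 a^3 + 27 b^2) mod 37 = 36
-1728 * (4 a)^3 = -1728 * (4*15)^3 mod 37 = 8
j = 8 * 36^(-1) mod 37 = 29

j = 29 (mod 37)


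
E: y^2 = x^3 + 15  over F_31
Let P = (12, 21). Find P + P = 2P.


Doubling: s = (3 x1^2 + a) / (2 y1)
s = (3*12^2 + 0) / (2*21) mod 31 = 28
x3 = s^2 - 2 x1 mod 31 = 28^2 - 2*12 = 16
y3 = s (x1 - x3) - y1 mod 31 = 28 * (12 - 16) - 21 = 22

2P = (16, 22)


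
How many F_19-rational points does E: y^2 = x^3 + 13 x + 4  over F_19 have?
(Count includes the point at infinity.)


For each x in F_19, count y with y^2 = x^3 + 13 x + 4 mod 19:
  x = 0: RHS = 4, y in [2, 17]  -> 2 point(s)
  x = 2: RHS = 0, y in [0]  -> 1 point(s)
  x = 4: RHS = 6, y in [5, 14]  -> 2 point(s)
  x = 5: RHS = 4, y in [2, 17]  -> 2 point(s)
  x = 7: RHS = 1, y in [1, 18]  -> 2 point(s)
  x = 12: RHS = 7, y in [8, 11]  -> 2 point(s)
  x = 14: RHS = 4, y in [2, 17]  -> 2 point(s)
  x = 18: RHS = 9, y in [3, 16]  -> 2 point(s)
Affine points: 15. Add the point at infinity: total = 16.

#E(F_19) = 16


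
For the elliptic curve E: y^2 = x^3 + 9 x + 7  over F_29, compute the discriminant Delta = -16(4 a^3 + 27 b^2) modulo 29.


4 a^3 + 27 b^2 = 4*9^3 + 27*7^2 = 2916 + 1323 = 4239
Delta = -16 * (4239) = -67824
Delta mod 29 = 7

Delta = 7 (mod 29)


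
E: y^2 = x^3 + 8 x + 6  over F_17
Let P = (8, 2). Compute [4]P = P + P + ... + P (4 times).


k = 4 = 100_2 (binary, LSB first: 001)
Double-and-add from P = (8, 2):
  bit 0 = 0: acc unchanged = O
  bit 1 = 0: acc unchanged = O
  bit 2 = 1: acc = O + (5, 16) = (5, 16)

4P = (5, 16)


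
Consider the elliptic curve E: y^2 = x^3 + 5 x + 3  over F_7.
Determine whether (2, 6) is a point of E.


Check whether y^2 = x^3 + 5 x + 3 (mod 7) for (x, y) = (2, 6).
LHS: y^2 = 6^2 mod 7 = 1
RHS: x^3 + 5 x + 3 = 2^3 + 5*2 + 3 mod 7 = 0
LHS != RHS

No, not on the curve


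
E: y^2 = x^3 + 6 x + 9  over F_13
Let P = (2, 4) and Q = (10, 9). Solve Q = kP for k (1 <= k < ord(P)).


Enumerate multiples of P until we hit Q = (10, 9):
  1P = (2, 4)
  2P = (10, 4)
  3P = (1, 9)
  4P = (9, 5)
  5P = (6, 1)
  6P = (8, 7)
  7P = (0, 10)
  8P = (7, 11)
  9P = (7, 2)
  10P = (0, 3)
  11P = (8, 6)
  12P = (6, 12)
  13P = (9, 8)
  14P = (1, 4)
  15P = (10, 9)
Match found at i = 15.

k = 15


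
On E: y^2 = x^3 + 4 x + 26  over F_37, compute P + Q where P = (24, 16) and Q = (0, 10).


P != Q, so use the chord formula.
s = (y2 - y1) / (x2 - x1) = (31) / (13) mod 37 = 28
x3 = s^2 - x1 - x2 mod 37 = 28^2 - 24 - 0 = 20
y3 = s (x1 - x3) - y1 mod 37 = 28 * (24 - 20) - 16 = 22

P + Q = (20, 22)


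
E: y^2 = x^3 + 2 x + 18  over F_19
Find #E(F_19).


For each x in F_19, count y with y^2 = x^3 + 2 x + 18 mod 19:
  x = 2: RHS = 11, y in [7, 12]  -> 2 point(s)
  x = 5: RHS = 1, y in [1, 18]  -> 2 point(s)
  x = 9: RHS = 5, y in [9, 10]  -> 2 point(s)
  x = 14: RHS = 16, y in [4, 15]  -> 2 point(s)
  x = 16: RHS = 4, y in [2, 17]  -> 2 point(s)
  x = 17: RHS = 6, y in [5, 14]  -> 2 point(s)
Affine points: 12. Add the point at infinity: total = 13.

#E(F_19) = 13


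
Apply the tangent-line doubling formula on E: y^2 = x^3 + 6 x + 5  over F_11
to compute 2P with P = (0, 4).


Doubling: s = (3 x1^2 + a) / (2 y1)
s = (3*0^2 + 6) / (2*4) mod 11 = 9
x3 = s^2 - 2 x1 mod 11 = 9^2 - 2*0 = 4
y3 = s (x1 - x3) - y1 mod 11 = 9 * (0 - 4) - 4 = 4

2P = (4, 4)


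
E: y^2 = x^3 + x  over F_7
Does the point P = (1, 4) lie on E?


Check whether y^2 = x^3 + 1 x + 0 (mod 7) for (x, y) = (1, 4).
LHS: y^2 = 4^2 mod 7 = 2
RHS: x^3 + 1 x + 0 = 1^3 + 1*1 + 0 mod 7 = 2
LHS = RHS

Yes, on the curve


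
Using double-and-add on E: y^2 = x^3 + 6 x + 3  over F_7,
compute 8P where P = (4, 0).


k = 8 = 1000_2 (binary, LSB first: 0001)
Double-and-add from P = (4, 0):
  bit 0 = 0: acc unchanged = O
  bit 1 = 0: acc unchanged = O
  bit 2 = 0: acc unchanged = O
  bit 3 = 1: acc = O + O = O

8P = O


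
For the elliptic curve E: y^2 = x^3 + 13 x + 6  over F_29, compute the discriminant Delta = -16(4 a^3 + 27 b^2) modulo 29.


4 a^3 + 27 b^2 = 4*13^3 + 27*6^2 = 8788 + 972 = 9760
Delta = -16 * (9760) = -156160
Delta mod 29 = 5

Delta = 5 (mod 29)


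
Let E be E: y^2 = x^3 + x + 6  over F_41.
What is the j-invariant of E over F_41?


Delta = -16(4 a^3 + 27 b^2) mod 41 = 5
-1728 * (4 a)^3 = -1728 * (4*1)^3 mod 41 = 26
j = 26 * 5^(-1) mod 41 = 38

j = 38 (mod 41)


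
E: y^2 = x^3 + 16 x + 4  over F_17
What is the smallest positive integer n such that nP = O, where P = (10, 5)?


Compute successive multiples of P until we hit O:
  1P = (10, 5)
  2P = (15, 7)
  3P = (1, 2)
  4P = (8, 7)
  5P = (0, 2)
  6P = (11, 10)
  7P = (4, 8)
  8P = (16, 15)
  ... (continuing to 18P)
  18P = O

ord(P) = 18


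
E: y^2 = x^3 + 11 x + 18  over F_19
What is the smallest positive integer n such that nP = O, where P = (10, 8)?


Compute successive multiples of P until we hit O:
  1P = (10, 8)
  2P = (15, 10)
  3P = (1, 7)
  4P = (12, 15)
  5P = (14, 16)
  6P = (18, 14)
  7P = (7, 18)
  8P = (11, 8)
  ... (continuing to 19P)
  19P = O

ord(P) = 19


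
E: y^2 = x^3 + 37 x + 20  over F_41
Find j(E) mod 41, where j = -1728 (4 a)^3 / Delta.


Delta = -16(4 a^3 + 27 b^2) mod 41 = 11
-1728 * (4 a)^3 = -1728 * (4*37)^3 mod 41 = 17
j = 17 * 11^(-1) mod 41 = 9

j = 9 (mod 41)


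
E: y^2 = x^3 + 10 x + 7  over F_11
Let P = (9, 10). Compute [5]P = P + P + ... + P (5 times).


k = 5 = 101_2 (binary, LSB first: 101)
Double-and-add from P = (9, 10):
  bit 0 = 1: acc = O + (9, 10) = (9, 10)
  bit 1 = 0: acc unchanged = (9, 10)
  bit 2 = 1: acc = (9, 10) + (8, 4) = (8, 7)

5P = (8, 7)


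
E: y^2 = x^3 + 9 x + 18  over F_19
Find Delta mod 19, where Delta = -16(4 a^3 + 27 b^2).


4 a^3 + 27 b^2 = 4*9^3 + 27*18^2 = 2916 + 8748 = 11664
Delta = -16 * (11664) = -186624
Delta mod 19 = 13

Delta = 13 (mod 19)


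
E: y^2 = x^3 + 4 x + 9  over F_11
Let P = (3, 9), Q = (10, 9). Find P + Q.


P != Q, so use the chord formula.
s = (y2 - y1) / (x2 - x1) = (0) / (7) mod 11 = 0
x3 = s^2 - x1 - x2 mod 11 = 0^2 - 3 - 10 = 9
y3 = s (x1 - x3) - y1 mod 11 = 0 * (3 - 9) - 9 = 2

P + Q = (9, 2)


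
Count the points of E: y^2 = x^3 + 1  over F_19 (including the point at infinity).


For each x in F_19, count y with y^2 = x^3 + 0 x + 1 mod 19:
  x = 0: RHS = 1, y in [1, 18]  -> 2 point(s)
  x = 2: RHS = 9, y in [3, 16]  -> 2 point(s)
  x = 3: RHS = 9, y in [3, 16]  -> 2 point(s)
  x = 8: RHS = 0, y in [0]  -> 1 point(s)
  x = 12: RHS = 0, y in [0]  -> 1 point(s)
  x = 14: RHS = 9, y in [3, 16]  -> 2 point(s)
  x = 18: RHS = 0, y in [0]  -> 1 point(s)
Affine points: 11. Add the point at infinity: total = 12.

#E(F_19) = 12


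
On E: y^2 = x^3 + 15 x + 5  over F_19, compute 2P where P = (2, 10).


Doubling: s = (3 x1^2 + a) / (2 y1)
s = (3*2^2 + 15) / (2*10) mod 19 = 8
x3 = s^2 - 2 x1 mod 19 = 8^2 - 2*2 = 3
y3 = s (x1 - x3) - y1 mod 19 = 8 * (2 - 3) - 10 = 1

2P = (3, 1)


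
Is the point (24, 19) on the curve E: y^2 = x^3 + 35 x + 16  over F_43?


Check whether y^2 = x^3 + 35 x + 16 (mod 43) for (x, y) = (24, 19).
LHS: y^2 = 19^2 mod 43 = 17
RHS: x^3 + 35 x + 16 = 24^3 + 35*24 + 16 mod 43 = 17
LHS = RHS

Yes, on the curve
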